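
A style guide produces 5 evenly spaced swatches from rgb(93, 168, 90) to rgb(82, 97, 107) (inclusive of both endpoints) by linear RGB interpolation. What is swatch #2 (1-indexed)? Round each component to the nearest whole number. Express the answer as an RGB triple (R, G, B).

(90, 150, 94)

With 5 swatches and endpoints inclusive, swatch 2 sits at t = (2 − 1)/(5 − 1) = 1/4 ≈ 0.25.
R = 93 + 0.25 × (82 − 93) = 90.25 → 90
G = 168 + 0.25 × (97 − 168) = 150.25 → 150
B = 90 + 0.25 × (107 − 90) = 94.25 → 94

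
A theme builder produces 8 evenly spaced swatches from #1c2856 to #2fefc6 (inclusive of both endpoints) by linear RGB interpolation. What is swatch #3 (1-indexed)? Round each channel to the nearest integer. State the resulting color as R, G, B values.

(33, 97, 118)

With 8 swatches and endpoints inclusive, swatch 3 sits at t = (3 − 1)/(8 − 1) = 2/7 ≈ 0.2857.
#1c2856 → (28, 40, 86); #2fefc6 → (47, 239, 198).
R = 28 + 0.2857 × (47 − 28) = 33.428 → 33
G = 40 + 0.2857 × (239 − 40) = 96.854 → 97
B = 86 + 0.2857 × (198 − 86) = 117.998 → 118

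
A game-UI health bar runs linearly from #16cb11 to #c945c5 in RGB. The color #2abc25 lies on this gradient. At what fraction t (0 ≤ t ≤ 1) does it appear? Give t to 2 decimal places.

Invert the lerp on the B channel (largest span, 180): t = (37 − 17) / (197 − 17) = 20/180 = 0.11111.
Check on R: (42 − 22)/(201 − 22) = 0.1117 ✓

0.11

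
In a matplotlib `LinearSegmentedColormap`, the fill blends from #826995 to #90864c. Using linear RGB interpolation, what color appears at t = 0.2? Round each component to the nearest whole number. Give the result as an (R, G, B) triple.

(133, 111, 134)

#826995 → (130, 105, 149); #90864c → (144, 134, 76).
R = 130 + 0.2 × (144 − 130) = 130 + 0.2 × 14 = 132.8 → 133
G = 105 + 0.2 × (134 − 105) = 105 + 0.2 × 29 = 110.8 → 111
B = 149 + 0.2 × (76 − 149) = 149 + 0.2 × -73 = 134.4 → 134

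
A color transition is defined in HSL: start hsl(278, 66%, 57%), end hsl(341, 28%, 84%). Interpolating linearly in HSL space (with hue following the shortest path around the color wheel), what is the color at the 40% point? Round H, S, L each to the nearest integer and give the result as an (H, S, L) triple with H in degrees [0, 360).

(303, 51, 68)

Hue arc: Δh = 341 − 278 = 63° (|Δh| ≤ 180, already the shorter path).
H = 278 + 0.4 × (63) = 303.2 → 303°
S = 66 + 0.4 × (28 − 66) = 50.8 → 51%
L = 57 + 0.4 × (84 − 57) = 67.8 → 68%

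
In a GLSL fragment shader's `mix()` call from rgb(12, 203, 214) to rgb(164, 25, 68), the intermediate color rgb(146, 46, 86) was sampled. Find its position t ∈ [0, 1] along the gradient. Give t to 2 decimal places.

0.88

Invert the lerp on the G channel (largest span, 178): t = (46 − 203) / (25 − 203) = -157/-178 = 0.88202.
Check on R: (146 − 12)/(164 − 12) = 0.8816 ✓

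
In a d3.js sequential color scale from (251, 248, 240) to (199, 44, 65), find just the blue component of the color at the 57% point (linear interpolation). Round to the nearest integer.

B = 240 + 0.57 × (65 − 240) = 140.25 → 140

140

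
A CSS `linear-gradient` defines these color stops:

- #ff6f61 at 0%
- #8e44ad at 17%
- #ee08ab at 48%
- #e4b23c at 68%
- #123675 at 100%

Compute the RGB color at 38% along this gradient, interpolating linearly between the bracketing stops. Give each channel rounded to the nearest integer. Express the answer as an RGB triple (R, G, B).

(207, 27, 172)

38% lies between the 17% and 48% stops, so the local fraction is t = (38 − 17)/(48 − 17) = 21/31 ≈ 0.6774.
#8e44ad → (142, 68, 173); #ee08ab → (238, 8, 171).
R = 142 + 0.6774 × (238 − 142) = 207.03 → 207
G = 68 + 0.6774 × (8 − 68) = 27.356 → 27
B = 173 + 0.6774 × (171 − 173) = 171.645 → 172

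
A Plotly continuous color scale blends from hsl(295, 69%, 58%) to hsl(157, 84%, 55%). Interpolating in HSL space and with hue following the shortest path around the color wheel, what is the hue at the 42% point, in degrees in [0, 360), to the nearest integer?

237

Hue arc: Δh = 157 − 295 = -138° (|Δh| ≤ 180, already the shorter path).
H = 295 + 0.42 × (-138) = 237.04 → 237°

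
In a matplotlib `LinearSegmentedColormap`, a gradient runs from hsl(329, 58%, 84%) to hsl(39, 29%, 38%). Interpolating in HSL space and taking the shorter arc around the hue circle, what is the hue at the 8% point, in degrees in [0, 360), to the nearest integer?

Hue: 39 − 329 = -290°, but |-290| > 180 so the shorter arc goes the other way: Δh = -290 + 360 = 70°.
H = 329 + 0.08 × (70) = 334.6 → 335°

335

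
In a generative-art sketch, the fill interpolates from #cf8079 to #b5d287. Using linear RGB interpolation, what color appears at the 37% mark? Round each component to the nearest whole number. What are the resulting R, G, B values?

#cf8079 → (207, 128, 121); #b5d287 → (181, 210, 135).
37% corresponds to t = 0.37.
R = 207 + 0.37 × (181 − 207) = 207 + 0.37 × -26 = 197.38 → 197
G = 128 + 0.37 × (210 − 128) = 128 + 0.37 × 82 = 158.34 → 158
B = 121 + 0.37 × (135 − 121) = 121 + 0.37 × 14 = 126.18 → 126

(197, 158, 126)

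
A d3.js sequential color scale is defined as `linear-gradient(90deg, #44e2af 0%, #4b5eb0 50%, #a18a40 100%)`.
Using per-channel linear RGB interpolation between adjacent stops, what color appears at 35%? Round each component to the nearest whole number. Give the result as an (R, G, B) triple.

(73, 134, 176)

35% lies between the 0% and 50% stops, so the local fraction is t = (35 − 0)/(50 − 0) = 35/50 ≈ 0.7.
#44e2af → (68, 226, 175); #4b5eb0 → (75, 94, 176).
R = 68 + 0.7 × (75 − 68) = 72.9 → 73
G = 226 + 0.7 × (94 − 226) = 133.6 → 134
B = 175 + 0.7 × (176 − 175) = 175.7 → 176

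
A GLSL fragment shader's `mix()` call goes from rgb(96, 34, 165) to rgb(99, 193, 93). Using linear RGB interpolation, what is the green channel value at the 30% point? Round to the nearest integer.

82

G = 34 + 0.3 × (193 − 34) = 81.7 → 82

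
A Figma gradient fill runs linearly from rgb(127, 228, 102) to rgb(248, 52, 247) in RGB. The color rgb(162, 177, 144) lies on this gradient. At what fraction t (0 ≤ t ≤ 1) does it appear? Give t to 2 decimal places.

Invert the lerp on the G channel (largest span, 176): t = (177 − 228) / (52 − 228) = -51/-176 = 0.28977.
Check on R: (162 − 127)/(248 − 127) = 0.2893 ✓

0.29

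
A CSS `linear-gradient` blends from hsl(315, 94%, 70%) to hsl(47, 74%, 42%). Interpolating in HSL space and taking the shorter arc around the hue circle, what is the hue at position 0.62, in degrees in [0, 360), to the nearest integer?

Hue: 47 − 315 = -268°, but |-268| > 180 so the shorter arc goes the other way: Δh = -268 + 360 = 92°.
H = 315 + 0.62 × (92) = 372.04 → 372 → 372 mod 360 = 12°

12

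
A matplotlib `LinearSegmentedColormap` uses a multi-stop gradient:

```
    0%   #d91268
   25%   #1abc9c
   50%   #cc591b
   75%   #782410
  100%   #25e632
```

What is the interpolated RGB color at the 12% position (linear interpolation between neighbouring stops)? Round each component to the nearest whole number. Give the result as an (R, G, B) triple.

(125, 100, 129)

12% lies between the 0% and 25% stops, so the local fraction is t = (12 − 0)/(25 − 0) = 12/25 ≈ 0.48.
#d91268 → (217, 18, 104); #1abc9c → (26, 188, 156).
R = 217 + 0.48 × (26 − 217) = 125.32 → 125
G = 18 + 0.48 × (188 − 18) = 99.6 → 100
B = 104 + 0.48 × (156 − 104) = 128.96 → 129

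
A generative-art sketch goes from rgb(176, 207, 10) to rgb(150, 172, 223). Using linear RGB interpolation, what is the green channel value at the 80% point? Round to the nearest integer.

G = 207 + 0.8 × (172 − 207) = 179 → 179

179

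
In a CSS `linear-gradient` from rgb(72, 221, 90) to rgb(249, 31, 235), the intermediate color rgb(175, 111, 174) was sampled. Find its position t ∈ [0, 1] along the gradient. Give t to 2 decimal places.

0.58

Invert the lerp on the G channel (largest span, 190): t = (111 − 221) / (31 − 221) = -110/-190 = 0.57895.
Check on R: (175 − 72)/(249 − 72) = 0.5819 ✓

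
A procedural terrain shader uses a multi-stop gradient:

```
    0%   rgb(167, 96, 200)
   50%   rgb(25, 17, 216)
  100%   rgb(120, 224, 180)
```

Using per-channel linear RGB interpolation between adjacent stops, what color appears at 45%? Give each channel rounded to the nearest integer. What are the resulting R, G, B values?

(39, 25, 214)

45% lies between the 0% and 50% stops, so the local fraction is t = (45 − 0)/(50 − 0) = 45/50 ≈ 0.9.
R = 167 + 0.9 × (25 − 167) = 39.2 → 39
G = 96 + 0.9 × (17 − 96) = 24.9 → 25
B = 200 + 0.9 × (216 − 200) = 214.4 → 214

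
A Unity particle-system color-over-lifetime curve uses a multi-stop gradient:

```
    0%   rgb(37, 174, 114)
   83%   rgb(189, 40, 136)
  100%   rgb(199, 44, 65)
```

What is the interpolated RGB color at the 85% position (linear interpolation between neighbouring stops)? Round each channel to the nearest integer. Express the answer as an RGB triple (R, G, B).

85% lies between the 83% and 100% stops, so the local fraction is t = (85 − 83)/(100 − 83) = 2/17 ≈ 0.1176.
R = 189 + 0.1176 × (199 − 189) = 190.176 → 190
G = 40 + 0.1176 × (44 − 40) = 40.47 → 40
B = 136 + 0.1176 × (65 − 136) = 127.65 → 128

(190, 40, 128)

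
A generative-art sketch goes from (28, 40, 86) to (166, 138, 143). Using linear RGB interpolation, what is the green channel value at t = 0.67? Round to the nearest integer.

G = 40 + 0.67 × (138 − 40) = 105.66 → 106

106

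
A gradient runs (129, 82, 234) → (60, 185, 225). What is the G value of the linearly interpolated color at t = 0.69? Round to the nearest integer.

153

G = 82 + 0.69 × (185 − 82) = 153.07 → 153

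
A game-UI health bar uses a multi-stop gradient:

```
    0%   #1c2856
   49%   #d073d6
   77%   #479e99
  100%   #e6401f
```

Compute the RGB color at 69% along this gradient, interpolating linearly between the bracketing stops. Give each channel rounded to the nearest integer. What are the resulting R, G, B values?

(110, 146, 170)

69% lies between the 49% and 77% stops, so the local fraction is t = (69 − 49)/(77 − 49) = 20/28 ≈ 0.7143.
#d073d6 → (208, 115, 214); #479e99 → (71, 158, 153).
R = 208 + 0.7143 × (71 − 208) = 110.141 → 110
G = 115 + 0.7143 × (158 − 115) = 145.715 → 146
B = 214 + 0.7143 × (153 − 214) = 170.428 → 170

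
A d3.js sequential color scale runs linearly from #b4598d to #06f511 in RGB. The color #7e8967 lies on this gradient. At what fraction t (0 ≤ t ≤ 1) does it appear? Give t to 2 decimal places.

Invert the lerp on the R channel (largest span, 174): t = (126 − 180) / (6 − 180) = -54/-174 = 0.31034.
Check on G: (137 − 89)/(245 − 89) = 0.3077 ✓

0.31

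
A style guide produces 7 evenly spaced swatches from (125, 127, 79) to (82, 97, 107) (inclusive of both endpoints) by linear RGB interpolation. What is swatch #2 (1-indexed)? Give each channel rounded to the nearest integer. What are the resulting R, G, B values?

(118, 122, 84)

With 7 swatches and endpoints inclusive, swatch 2 sits at t = (2 − 1)/(7 − 1) = 1/6 ≈ 0.1667.
R = 125 + 0.1667 × (82 − 125) = 117.832 → 118
G = 127 + 0.1667 × (97 − 127) = 121.999 → 122
B = 79 + 0.1667 × (107 − 79) = 83.668 → 84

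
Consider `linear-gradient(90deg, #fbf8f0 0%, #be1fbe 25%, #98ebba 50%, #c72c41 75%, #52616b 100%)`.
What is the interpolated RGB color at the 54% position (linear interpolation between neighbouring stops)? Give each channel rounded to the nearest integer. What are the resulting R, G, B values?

54% lies between the 50% and 75% stops, so the local fraction is t = (54 − 50)/(75 − 50) = 4/25 ≈ 0.16.
#98ebba → (152, 235, 186); #c72c41 → (199, 44, 65).
R = 152 + 0.16 × (199 − 152) = 159.52 → 160
G = 235 + 0.16 × (44 − 235) = 204.44 → 204
B = 186 + 0.16 × (65 − 186) = 166.64 → 167

(160, 204, 167)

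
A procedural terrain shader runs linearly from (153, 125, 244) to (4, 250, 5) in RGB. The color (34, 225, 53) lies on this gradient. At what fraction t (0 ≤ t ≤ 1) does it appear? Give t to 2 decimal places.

0.80

Invert the lerp on the B channel (largest span, 239): t = (53 − 244) / (5 − 244) = -191/-239 = 0.79916.
Check on R: (34 − 153)/(4 − 153) = 0.7987 ✓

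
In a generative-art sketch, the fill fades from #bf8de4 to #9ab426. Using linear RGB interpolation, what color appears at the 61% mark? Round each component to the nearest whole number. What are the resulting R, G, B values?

(168, 165, 112)

#bf8de4 → (191, 141, 228); #9ab426 → (154, 180, 38).
61% corresponds to t = 0.61.
R = 191 + 0.61 × (154 − 191) = 191 + 0.61 × -37 = 168.43 → 168
G = 141 + 0.61 × (180 − 141) = 141 + 0.61 × 39 = 164.79 → 165
B = 228 + 0.61 × (38 − 228) = 228 + 0.61 × -190 = 112.1 → 112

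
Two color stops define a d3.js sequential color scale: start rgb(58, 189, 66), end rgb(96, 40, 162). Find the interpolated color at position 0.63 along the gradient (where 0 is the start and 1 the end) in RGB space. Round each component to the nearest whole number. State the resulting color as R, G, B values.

R = 58 + 0.63 × (96 − 58) = 58 + 0.63 × 38 = 81.94 → 82
G = 189 + 0.63 × (40 − 189) = 189 + 0.63 × -149 = 95.13 → 95
B = 66 + 0.63 × (162 − 66) = 66 + 0.63 × 96 = 126.48 → 126

(82, 95, 126)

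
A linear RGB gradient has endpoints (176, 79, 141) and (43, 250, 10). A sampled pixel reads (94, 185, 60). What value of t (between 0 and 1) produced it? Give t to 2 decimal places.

Invert the lerp on the G channel (largest span, 171): t = (185 − 79) / (250 − 79) = 106/171 = 0.61988.
Check on R: (94 − 176)/(43 − 176) = 0.6165 ✓

0.62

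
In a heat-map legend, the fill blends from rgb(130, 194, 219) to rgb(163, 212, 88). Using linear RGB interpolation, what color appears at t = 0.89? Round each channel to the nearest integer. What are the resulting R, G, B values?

R = 130 + 0.89 × (163 − 130) = 130 + 0.89 × 33 = 159.37 → 159
G = 194 + 0.89 × (212 − 194) = 194 + 0.89 × 18 = 210.02 → 210
B = 219 + 0.89 × (88 − 219) = 219 + 0.89 × -131 = 102.41 → 102

(159, 210, 102)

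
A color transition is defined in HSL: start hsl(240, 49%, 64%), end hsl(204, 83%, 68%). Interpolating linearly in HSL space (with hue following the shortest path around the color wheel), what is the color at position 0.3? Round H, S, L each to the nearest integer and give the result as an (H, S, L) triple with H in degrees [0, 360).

Hue arc: Δh = 204 − 240 = -36° (|Δh| ≤ 180, already the shorter path).
H = 240 + 0.3 × (-36) = 229.2 → 229°
S = 49 + 0.3 × (83 − 49) = 59.2 → 59%
L = 64 + 0.3 × (68 − 64) = 65.2 → 65%

(229, 59, 65)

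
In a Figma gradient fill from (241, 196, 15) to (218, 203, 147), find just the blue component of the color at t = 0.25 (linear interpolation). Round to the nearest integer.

B = 15 + 0.25 × (147 − 15) = 48 → 48

48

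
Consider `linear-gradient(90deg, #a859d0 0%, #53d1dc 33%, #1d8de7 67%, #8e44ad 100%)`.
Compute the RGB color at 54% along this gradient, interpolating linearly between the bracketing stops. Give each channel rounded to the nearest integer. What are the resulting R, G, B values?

(50, 167, 227)

54% lies between the 33% and 67% stops, so the local fraction is t = (54 − 33)/(67 − 33) = 21/34 ≈ 0.6176.
#53d1dc → (83, 209, 220); #1d8de7 → (29, 141, 231).
R = 83 + 0.6176 × (29 − 83) = 49.65 → 50
G = 209 + 0.6176 × (141 − 209) = 167.003 → 167
B = 220 + 0.6176 × (231 − 220) = 226.794 → 227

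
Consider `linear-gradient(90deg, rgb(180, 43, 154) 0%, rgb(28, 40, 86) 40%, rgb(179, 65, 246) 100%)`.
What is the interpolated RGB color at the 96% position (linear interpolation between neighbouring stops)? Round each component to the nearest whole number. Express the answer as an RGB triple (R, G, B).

(169, 63, 235)

96% lies between the 40% and 100% stops, so the local fraction is t = (96 − 40)/(100 − 40) = 56/60 ≈ 0.9333.
R = 28 + 0.9333 × (179 − 28) = 168.928 → 169
G = 40 + 0.9333 × (65 − 40) = 63.332 → 63
B = 86 + 0.9333 × (246 − 86) = 235.328 → 235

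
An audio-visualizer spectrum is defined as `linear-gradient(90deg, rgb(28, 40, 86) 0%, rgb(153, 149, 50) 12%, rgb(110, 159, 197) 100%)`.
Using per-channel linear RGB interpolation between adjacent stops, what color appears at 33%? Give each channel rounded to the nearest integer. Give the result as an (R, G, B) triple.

33% lies between the 12% and 100% stops, so the local fraction is t = (33 − 12)/(100 − 12) = 21/88 ≈ 0.2386.
R = 153 + 0.2386 × (110 − 153) = 142.74 → 143
G = 149 + 0.2386 × (159 − 149) = 151.386 → 151
B = 50 + 0.2386 × (197 − 50) = 85.074 → 85

(143, 151, 85)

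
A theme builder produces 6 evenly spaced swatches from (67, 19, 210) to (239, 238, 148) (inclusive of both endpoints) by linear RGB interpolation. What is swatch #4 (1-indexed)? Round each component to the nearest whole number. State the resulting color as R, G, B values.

With 6 swatches and endpoints inclusive, swatch 4 sits at t = (4 − 1)/(6 − 1) = 3/5 ≈ 0.6.
R = 67 + 0.6 × (239 − 67) = 170.2 → 170
G = 19 + 0.6 × (238 − 19) = 150.4 → 150
B = 210 + 0.6 × (148 − 210) = 172.8 → 173

(170, 150, 173)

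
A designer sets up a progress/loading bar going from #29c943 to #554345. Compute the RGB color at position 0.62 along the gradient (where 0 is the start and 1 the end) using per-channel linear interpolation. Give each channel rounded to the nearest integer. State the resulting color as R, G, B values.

#29c943 → (41, 201, 67); #554345 → (85, 67, 69).
R = 41 + 0.62 × (85 − 41) = 41 + 0.62 × 44 = 68.28 → 68
G = 201 + 0.62 × (67 − 201) = 201 + 0.62 × -134 = 117.92 → 118
B = 67 + 0.62 × (69 − 67) = 67 + 0.62 × 2 = 68.24 → 68
So the blended color is (68, 118, 68), about #447644.

(68, 118, 68)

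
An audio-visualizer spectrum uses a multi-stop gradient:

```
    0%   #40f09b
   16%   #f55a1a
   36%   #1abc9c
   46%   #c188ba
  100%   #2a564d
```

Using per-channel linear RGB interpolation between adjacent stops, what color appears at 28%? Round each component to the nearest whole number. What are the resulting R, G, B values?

28% lies between the 16% and 36% stops, so the local fraction is t = (28 − 16)/(36 − 16) = 12/20 ≈ 0.6.
#f55a1a → (245, 90, 26); #1abc9c → (26, 188, 156).
R = 245 + 0.6 × (26 − 245) = 113.6 → 114
G = 90 + 0.6 × (188 − 90) = 148.8 → 149
B = 26 + 0.6 × (156 − 26) = 104 → 104

(114, 149, 104)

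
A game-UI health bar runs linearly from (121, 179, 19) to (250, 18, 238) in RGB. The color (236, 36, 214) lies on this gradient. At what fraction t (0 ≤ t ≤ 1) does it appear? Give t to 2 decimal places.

Invert the lerp on the B channel (largest span, 219): t = (214 − 19) / (238 − 19) = 195/219 = 0.89041.
Check on R: (236 − 121)/(250 − 121) = 0.8915 ✓

0.89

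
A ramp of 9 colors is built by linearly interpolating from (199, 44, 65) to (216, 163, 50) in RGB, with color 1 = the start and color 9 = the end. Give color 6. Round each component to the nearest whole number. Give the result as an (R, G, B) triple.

(210, 118, 56)

With 9 swatches and endpoints inclusive, swatch 6 sits at t = (6 − 1)/(9 − 1) = 5/8 ≈ 0.625.
R = 199 + 0.625 × (216 − 199) = 209.625 → 210
G = 44 + 0.625 × (163 − 44) = 118.375 → 118
B = 65 + 0.625 × (50 − 65) = 55.625 → 56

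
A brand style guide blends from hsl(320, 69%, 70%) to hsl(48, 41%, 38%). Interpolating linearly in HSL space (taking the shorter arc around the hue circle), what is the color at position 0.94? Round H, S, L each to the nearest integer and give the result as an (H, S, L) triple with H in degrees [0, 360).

(43, 43, 40)

Hue: 48 − 320 = -272°, but |-272| > 180 so the shorter arc goes the other way: Δh = -272 + 360 = 88°.
H = 320 + 0.94 × (88) = 402.72 → 403 → 403 mod 360 = 43°
S = 69 + 0.94 × (41 − 69) = 42.68 → 43%
L = 70 + 0.94 × (38 − 70) = 39.92 → 40%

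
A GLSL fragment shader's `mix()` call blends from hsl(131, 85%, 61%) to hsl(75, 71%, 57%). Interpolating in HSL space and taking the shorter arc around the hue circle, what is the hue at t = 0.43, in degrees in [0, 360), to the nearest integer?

Hue arc: Δh = 75 − 131 = -56° (|Δh| ≤ 180, already the shorter path).
H = 131 + 0.43 × (-56) = 106.92 → 107°

107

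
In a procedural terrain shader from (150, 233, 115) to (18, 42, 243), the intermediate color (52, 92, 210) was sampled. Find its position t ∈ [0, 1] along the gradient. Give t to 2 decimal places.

0.74

Invert the lerp on the G channel (largest span, 191): t = (92 − 233) / (42 − 233) = -141/-191 = 0.73822.
Check on R: (52 − 150)/(18 − 150) = 0.7424 ✓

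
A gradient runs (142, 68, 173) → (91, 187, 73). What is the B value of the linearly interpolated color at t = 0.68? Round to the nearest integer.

B = 173 + 0.68 × (73 − 173) = 105 → 105

105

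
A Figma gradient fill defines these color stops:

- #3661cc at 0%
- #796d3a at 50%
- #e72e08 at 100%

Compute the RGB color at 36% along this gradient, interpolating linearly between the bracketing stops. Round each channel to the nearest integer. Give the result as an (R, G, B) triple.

(102, 106, 99)

36% lies between the 0% and 50% stops, so the local fraction is t = (36 − 0)/(50 − 0) = 36/50 ≈ 0.72.
#3661cc → (54, 97, 204); #796d3a → (121, 109, 58).
R = 54 + 0.72 × (121 − 54) = 102.24 → 102
G = 97 + 0.72 × (109 − 97) = 105.64 → 106
B = 204 + 0.72 × (58 − 204) = 98.88 → 99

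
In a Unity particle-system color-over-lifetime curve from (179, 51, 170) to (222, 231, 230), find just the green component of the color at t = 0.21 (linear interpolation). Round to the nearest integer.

89

G = 51 + 0.21 × (231 − 51) = 88.8 → 89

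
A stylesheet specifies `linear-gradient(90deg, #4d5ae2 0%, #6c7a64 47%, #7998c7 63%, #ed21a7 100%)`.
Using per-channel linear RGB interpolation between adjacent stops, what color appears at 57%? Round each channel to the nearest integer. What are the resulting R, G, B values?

57% lies between the 47% and 63% stops, so the local fraction is t = (57 − 47)/(63 − 47) = 10/16 ≈ 0.625.
#6c7a64 → (108, 122, 100); #7998c7 → (121, 152, 199).
R = 108 + 0.625 × (121 − 108) = 116.125 → 116
G = 122 + 0.625 × (152 − 122) = 140.75 → 141
B = 100 + 0.625 × (199 − 100) = 161.875 → 162

(116, 141, 162)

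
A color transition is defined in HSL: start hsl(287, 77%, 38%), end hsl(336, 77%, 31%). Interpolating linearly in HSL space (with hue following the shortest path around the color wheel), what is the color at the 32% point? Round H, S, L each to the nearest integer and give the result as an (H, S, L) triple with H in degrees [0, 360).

(303, 77, 36)

Hue arc: Δh = 336 − 287 = 49° (|Δh| ≤ 180, already the shorter path).
H = 287 + 0.32 × (49) = 302.68 → 303°
S = 77 + 0.32 × (77 − 77) = 77 → 77%
L = 38 + 0.32 × (31 − 38) = 35.76 → 36%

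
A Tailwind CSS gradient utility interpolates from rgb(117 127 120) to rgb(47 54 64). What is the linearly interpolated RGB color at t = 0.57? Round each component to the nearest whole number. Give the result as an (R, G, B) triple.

R = 117 + 0.57 × (47 − 117) = 117 + 0.57 × -70 = 77.1 → 77
G = 127 + 0.57 × (54 − 127) = 127 + 0.57 × -73 = 85.39 → 85
B = 120 + 0.57 × (64 − 120) = 120 + 0.57 × -56 = 88.08 → 88
So the blended color is (77, 85, 88), about #4d5558.

(77, 85, 88)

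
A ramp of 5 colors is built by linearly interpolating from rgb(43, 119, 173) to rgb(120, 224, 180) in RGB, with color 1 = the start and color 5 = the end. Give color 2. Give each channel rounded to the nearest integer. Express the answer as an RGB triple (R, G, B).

(62, 145, 175)

With 5 swatches and endpoints inclusive, swatch 2 sits at t = (2 − 1)/(5 − 1) = 1/4 ≈ 0.25.
R = 43 + 0.25 × (120 − 43) = 62.25 → 62
G = 119 + 0.25 × (224 − 119) = 145.25 → 145
B = 173 + 0.25 × (180 − 173) = 174.75 → 175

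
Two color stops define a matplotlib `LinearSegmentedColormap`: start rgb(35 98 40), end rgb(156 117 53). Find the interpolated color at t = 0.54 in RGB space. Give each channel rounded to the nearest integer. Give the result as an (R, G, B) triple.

(100, 108, 47)

R = 35 + 0.54 × (156 − 35) = 35 + 0.54 × 121 = 100.34 → 100
G = 98 + 0.54 × (117 − 98) = 98 + 0.54 × 19 = 108.26 → 108
B = 40 + 0.54 × (53 − 40) = 40 + 0.54 × 13 = 47.02 → 47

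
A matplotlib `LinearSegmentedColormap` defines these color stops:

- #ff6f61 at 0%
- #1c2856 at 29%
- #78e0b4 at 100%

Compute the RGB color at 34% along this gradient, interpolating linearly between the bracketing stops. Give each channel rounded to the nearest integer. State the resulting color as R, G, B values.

34% lies between the 29% and 100% stops, so the local fraction is t = (34 − 29)/(100 − 29) = 5/71 ≈ 0.0704.
#1c2856 → (28, 40, 86); #78e0b4 → (120, 224, 180).
R = 28 + 0.0704 × (120 − 28) = 34.477 → 34
G = 40 + 0.0704 × (224 − 40) = 52.954 → 53
B = 86 + 0.0704 × (180 − 86) = 92.618 → 93

(34, 53, 93)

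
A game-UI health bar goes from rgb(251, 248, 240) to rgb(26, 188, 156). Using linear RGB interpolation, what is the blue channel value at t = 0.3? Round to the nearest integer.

B = 240 + 0.3 × (156 − 240) = 214.8 → 215

215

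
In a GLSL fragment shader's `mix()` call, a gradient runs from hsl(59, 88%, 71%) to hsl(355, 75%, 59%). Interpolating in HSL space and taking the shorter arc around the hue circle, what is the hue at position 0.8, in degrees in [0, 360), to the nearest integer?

8

Hue: 355 − 59 = 296°, but |296| > 180 so the shorter arc goes the other way: Δh = 296 − 360 = -64°.
H = 59 + 0.8 × (-64) = 7.8 → 8°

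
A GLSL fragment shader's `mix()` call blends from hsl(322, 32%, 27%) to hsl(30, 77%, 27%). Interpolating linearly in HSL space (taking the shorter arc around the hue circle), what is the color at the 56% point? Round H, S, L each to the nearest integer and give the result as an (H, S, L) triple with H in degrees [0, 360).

(0, 57, 27)

Hue: 30 − 322 = -292°, but |-292| > 180 so the shorter arc goes the other way: Δh = -292 + 360 = 68°.
H = 322 + 0.56 × (68) = 360.08 → 360 → 360 mod 360 = 0°
S = 32 + 0.56 × (77 − 32) = 57.2 → 57%
L = 27 + 0.56 × (27 − 27) = 27 → 27%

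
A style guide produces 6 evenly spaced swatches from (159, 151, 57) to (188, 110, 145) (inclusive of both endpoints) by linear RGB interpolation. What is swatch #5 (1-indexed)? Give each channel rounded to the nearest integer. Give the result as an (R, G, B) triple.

With 6 swatches and endpoints inclusive, swatch 5 sits at t = (5 − 1)/(6 − 1) = 4/5 ≈ 0.8.
R = 159 + 0.8 × (188 − 159) = 182.2 → 182
G = 151 + 0.8 × (110 − 151) = 118.2 → 118
B = 57 + 0.8 × (145 − 57) = 127.4 → 127

(182, 118, 127)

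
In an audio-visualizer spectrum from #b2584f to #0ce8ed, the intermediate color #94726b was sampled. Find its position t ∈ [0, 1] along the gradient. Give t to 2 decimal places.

0.18

Invert the lerp on the R channel (largest span, 166): t = (148 − 178) / (12 − 178) = -30/-166 = 0.18072.
Check on G: (114 − 88)/(232 − 88) = 0.1806 ✓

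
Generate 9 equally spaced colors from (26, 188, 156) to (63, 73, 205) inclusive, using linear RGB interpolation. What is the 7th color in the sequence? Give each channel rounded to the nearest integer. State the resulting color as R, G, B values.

With 9 swatches and endpoints inclusive, swatch 7 sits at t = (7 − 1)/(9 − 1) = 6/8 ≈ 0.75.
R = 26 + 0.75 × (63 − 26) = 53.75 → 54
G = 188 + 0.75 × (73 − 188) = 101.75 → 102
B = 156 + 0.75 × (205 − 156) = 192.75 → 193

(54, 102, 193)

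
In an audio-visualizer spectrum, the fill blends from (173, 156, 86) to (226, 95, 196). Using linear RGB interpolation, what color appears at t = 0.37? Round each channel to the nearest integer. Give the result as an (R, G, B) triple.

R = 173 + 0.37 × (226 − 173) = 173 + 0.37 × 53 = 192.61 → 193
G = 156 + 0.37 × (95 − 156) = 156 + 0.37 × -61 = 133.43 → 133
B = 86 + 0.37 × (196 − 86) = 86 + 0.37 × 110 = 126.7 → 127
So the blended color is (193, 133, 127), about #c1857f.

(193, 133, 127)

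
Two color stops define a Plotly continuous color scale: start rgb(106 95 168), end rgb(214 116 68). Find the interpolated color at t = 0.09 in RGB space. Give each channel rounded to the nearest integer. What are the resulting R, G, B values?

(116, 97, 159)

R = 106 + 0.09 × (214 − 106) = 106 + 0.09 × 108 = 115.72 → 116
G = 95 + 0.09 × (116 − 95) = 95 + 0.09 × 21 = 96.89 → 97
B = 168 + 0.09 × (68 − 168) = 168 + 0.09 × -100 = 159 → 159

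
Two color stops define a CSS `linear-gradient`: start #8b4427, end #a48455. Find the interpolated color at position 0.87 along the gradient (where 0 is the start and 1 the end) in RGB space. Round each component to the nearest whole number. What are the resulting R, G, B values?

(161, 124, 79)

#8b4427 → (139, 68, 39); #a48455 → (164, 132, 85).
R = 139 + 0.87 × (164 − 139) = 139 + 0.87 × 25 = 160.75 → 161
G = 68 + 0.87 × (132 − 68) = 68 + 0.87 × 64 = 123.68 → 124
B = 39 + 0.87 × (85 − 39) = 39 + 0.87 × 46 = 79.02 → 79
So the blended color is (161, 124, 79), about #a17c4f.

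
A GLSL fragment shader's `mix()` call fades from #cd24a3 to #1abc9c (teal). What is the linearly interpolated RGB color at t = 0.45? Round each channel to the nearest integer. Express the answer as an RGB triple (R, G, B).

#cd24a3 → (205, 36, 163); #1abc9c → (26, 188, 156).
R = 205 + 0.45 × (26 − 205) = 205 + 0.45 × -179 = 124.45 → 124
G = 36 + 0.45 × (188 − 36) = 36 + 0.45 × 152 = 104.4 → 104
B = 163 + 0.45 × (156 − 163) = 163 + 0.45 × -7 = 159.85 → 160
So the blended color is (124, 104, 160), about #7c68a0.

(124, 104, 160)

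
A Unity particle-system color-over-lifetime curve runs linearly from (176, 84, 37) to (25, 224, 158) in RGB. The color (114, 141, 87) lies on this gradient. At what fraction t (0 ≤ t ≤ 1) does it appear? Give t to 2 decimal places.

Invert the lerp on the R channel (largest span, 151): t = (114 − 176) / (25 − 176) = -62/-151 = 0.4106.
Check on G: (141 − 84)/(224 − 84) = 0.4071 ✓

0.41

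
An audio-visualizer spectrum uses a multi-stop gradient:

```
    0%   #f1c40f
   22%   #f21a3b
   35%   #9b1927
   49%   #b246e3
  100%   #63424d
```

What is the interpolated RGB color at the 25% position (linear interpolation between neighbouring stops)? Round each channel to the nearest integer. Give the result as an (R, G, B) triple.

(222, 26, 54)

25% lies between the 22% and 35% stops, so the local fraction is t = (25 − 22)/(35 − 22) = 3/13 ≈ 0.2308.
#f21a3b → (242, 26, 59); #9b1927 → (155, 25, 39).
R = 242 + 0.2308 × (155 − 242) = 221.92 → 222
G = 26 + 0.2308 × (25 − 26) = 25.769 → 26
B = 59 + 0.2308 × (39 − 59) = 54.384 → 54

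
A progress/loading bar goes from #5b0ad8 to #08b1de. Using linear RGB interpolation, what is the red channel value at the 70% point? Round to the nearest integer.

33

R₁ = 91 (from #5b0ad8), R₂ = 8 (from #08b1de).
R = 91 + 0.7 × (8 − 91) = 32.9 → 33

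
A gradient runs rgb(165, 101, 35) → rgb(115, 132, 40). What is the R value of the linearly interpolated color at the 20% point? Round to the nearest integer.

R = 165 + 0.2 × (115 − 165) = 155 → 155

155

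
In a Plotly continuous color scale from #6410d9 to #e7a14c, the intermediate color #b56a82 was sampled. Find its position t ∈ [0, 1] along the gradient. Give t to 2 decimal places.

Invert the lerp on the G channel (largest span, 145): t = (106 − 16) / (161 − 16) = 90/145 = 0.62069.
Check on R: (181 − 100)/(231 − 100) = 0.6183 ✓

0.62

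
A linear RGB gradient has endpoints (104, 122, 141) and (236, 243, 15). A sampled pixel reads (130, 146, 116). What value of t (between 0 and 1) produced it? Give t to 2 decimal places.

0.20

Invert the lerp on the R channel (largest span, 132): t = (130 − 104) / (236 − 104) = 26/132 = 0.19697.
Check on G: (146 − 122)/(243 − 122) = 0.1983 ✓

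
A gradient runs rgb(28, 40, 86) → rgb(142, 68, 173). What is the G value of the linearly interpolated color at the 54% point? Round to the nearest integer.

G = 40 + 0.54 × (68 − 40) = 55.12 → 55

55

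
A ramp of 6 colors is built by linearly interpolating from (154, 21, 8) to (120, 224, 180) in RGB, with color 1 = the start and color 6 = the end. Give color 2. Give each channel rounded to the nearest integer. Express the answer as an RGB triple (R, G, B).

(147, 62, 42)

With 6 swatches and endpoints inclusive, swatch 2 sits at t = (2 − 1)/(6 − 1) = 1/5 ≈ 0.2.
R = 154 + 0.2 × (120 − 154) = 147.2 → 147
G = 21 + 0.2 × (224 − 21) = 61.6 → 62
B = 8 + 0.2 × (180 − 8) = 42.4 → 42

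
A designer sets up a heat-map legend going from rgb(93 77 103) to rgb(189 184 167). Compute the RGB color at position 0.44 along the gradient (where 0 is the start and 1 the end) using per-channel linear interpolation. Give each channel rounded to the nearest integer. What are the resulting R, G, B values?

(135, 124, 131)

R = 93 + 0.44 × (189 − 93) = 93 + 0.44 × 96 = 135.24 → 135
G = 77 + 0.44 × (184 − 77) = 77 + 0.44 × 107 = 124.08 → 124
B = 103 + 0.44 × (167 − 103) = 103 + 0.44 × 64 = 131.16 → 131
So the blended color is (135, 124, 131), about #877c83.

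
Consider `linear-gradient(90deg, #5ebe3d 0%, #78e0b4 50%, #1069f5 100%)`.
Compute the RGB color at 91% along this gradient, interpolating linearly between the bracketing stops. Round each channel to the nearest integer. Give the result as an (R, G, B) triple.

91% lies between the 50% and 100% stops, so the local fraction is t = (91 − 50)/(100 − 50) = 41/50 ≈ 0.82.
#78e0b4 → (120, 224, 180); #1069f5 → (16, 105, 245).
R = 120 + 0.82 × (16 − 120) = 34.72 → 35
G = 224 + 0.82 × (105 − 224) = 126.42 → 126
B = 180 + 0.82 × (245 − 180) = 233.3 → 233

(35, 126, 233)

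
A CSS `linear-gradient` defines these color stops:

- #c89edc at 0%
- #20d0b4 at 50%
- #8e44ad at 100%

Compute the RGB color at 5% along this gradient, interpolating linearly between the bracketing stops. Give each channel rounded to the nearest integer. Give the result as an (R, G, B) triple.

5% lies between the 0% and 50% stops, so the local fraction is t = (5 − 0)/(50 − 0) = 5/50 ≈ 0.1.
#c89edc → (200, 158, 220); #20d0b4 → (32, 208, 180).
R = 200 + 0.1 × (32 − 200) = 183.2 → 183
G = 158 + 0.1 × (208 − 158) = 163 → 163
B = 220 + 0.1 × (180 − 220) = 216 → 216

(183, 163, 216)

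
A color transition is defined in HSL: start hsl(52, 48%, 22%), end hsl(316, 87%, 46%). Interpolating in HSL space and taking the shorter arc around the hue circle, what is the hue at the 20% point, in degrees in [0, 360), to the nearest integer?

33

Hue: 316 − 52 = 264°, but |264| > 180 so the shorter arc goes the other way: Δh = 264 − 360 = -96°.
H = 52 + 0.2 × (-96) = 32.8 → 33°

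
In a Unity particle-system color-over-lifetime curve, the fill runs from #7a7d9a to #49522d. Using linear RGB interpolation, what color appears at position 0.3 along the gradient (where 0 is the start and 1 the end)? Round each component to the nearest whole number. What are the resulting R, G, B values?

(107, 112, 121)

#7a7d9a → (122, 125, 154); #49522d → (73, 82, 45).
R = 122 + 0.3 × (73 − 122) = 122 + 0.3 × -49 = 107.3 → 107
G = 125 + 0.3 × (82 − 125) = 125 + 0.3 × -43 = 112.1 → 112
B = 154 + 0.3 × (45 − 154) = 154 + 0.3 × -109 = 121.3 → 121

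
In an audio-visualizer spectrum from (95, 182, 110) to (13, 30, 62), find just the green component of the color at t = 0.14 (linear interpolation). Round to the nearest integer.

G = 182 + 0.14 × (30 − 182) = 160.72 → 161

161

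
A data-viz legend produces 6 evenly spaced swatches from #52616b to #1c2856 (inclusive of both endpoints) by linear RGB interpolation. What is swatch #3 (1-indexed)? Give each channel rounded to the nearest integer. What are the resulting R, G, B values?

(60, 74, 99)

With 6 swatches and endpoints inclusive, swatch 3 sits at t = (3 − 1)/(6 − 1) = 2/5 ≈ 0.4.
#52616b → (82, 97, 107); #1c2856 → (28, 40, 86).
R = 82 + 0.4 × (28 − 82) = 60.4 → 60
G = 97 + 0.4 × (40 − 97) = 74.2 → 74
B = 107 + 0.4 × (86 − 107) = 98.6 → 99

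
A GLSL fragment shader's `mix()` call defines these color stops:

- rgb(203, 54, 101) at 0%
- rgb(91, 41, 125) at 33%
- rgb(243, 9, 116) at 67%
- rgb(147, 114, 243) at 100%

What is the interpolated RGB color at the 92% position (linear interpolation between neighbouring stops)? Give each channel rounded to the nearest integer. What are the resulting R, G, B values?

(170, 89, 212)

92% lies between the 67% and 100% stops, so the local fraction is t = (92 − 67)/(100 − 67) = 25/33 ≈ 0.7576.
R = 243 + 0.7576 × (147 − 243) = 170.27 → 170
G = 9 + 0.7576 × (114 − 9) = 88.548 → 89
B = 116 + 0.7576 × (243 − 116) = 212.215 → 212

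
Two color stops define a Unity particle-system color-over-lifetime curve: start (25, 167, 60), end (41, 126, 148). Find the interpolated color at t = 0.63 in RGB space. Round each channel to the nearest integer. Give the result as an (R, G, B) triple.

R = 25 + 0.63 × (41 − 25) = 25 + 0.63 × 16 = 35.08 → 35
G = 167 + 0.63 × (126 − 167) = 167 + 0.63 × -41 = 141.17 → 141
B = 60 + 0.63 × (148 − 60) = 60 + 0.63 × 88 = 115.44 → 115
So the blended color is (35, 141, 115), about #238d73.

(35, 141, 115)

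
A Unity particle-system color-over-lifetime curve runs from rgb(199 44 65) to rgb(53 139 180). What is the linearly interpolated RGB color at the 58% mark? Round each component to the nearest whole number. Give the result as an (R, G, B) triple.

(114, 99, 132)

58% corresponds to t = 0.58.
R = 199 + 0.58 × (53 − 199) = 199 + 0.58 × -146 = 114.32 → 114
G = 44 + 0.58 × (139 − 44) = 44 + 0.58 × 95 = 99.1 → 99
B = 65 + 0.58 × (180 − 65) = 65 + 0.58 × 115 = 131.7 → 132
So the blended color is (114, 99, 132), about #726384.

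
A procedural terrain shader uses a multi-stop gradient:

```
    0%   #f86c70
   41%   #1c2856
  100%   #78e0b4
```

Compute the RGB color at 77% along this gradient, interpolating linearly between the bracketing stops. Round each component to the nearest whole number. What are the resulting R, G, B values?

77% lies between the 41% and 100% stops, so the local fraction is t = (77 − 41)/(100 − 41) = 36/59 ≈ 0.6102.
#1c2856 → (28, 40, 86); #78e0b4 → (120, 224, 180).
R = 28 + 0.6102 × (120 − 28) = 84.138 → 84
G = 40 + 0.6102 × (224 − 40) = 152.277 → 152
B = 86 + 0.6102 × (180 − 86) = 143.359 → 143

(84, 152, 143)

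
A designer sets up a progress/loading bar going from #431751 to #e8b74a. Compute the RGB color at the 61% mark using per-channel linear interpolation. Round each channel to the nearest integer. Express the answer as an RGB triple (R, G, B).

(168, 121, 77)

#431751 → (67, 23, 81); #e8b74a → (232, 183, 74).
61% corresponds to t = 0.61.
R = 67 + 0.61 × (232 − 67) = 67 + 0.61 × 165 = 167.65 → 168
G = 23 + 0.61 × (183 − 23) = 23 + 0.61 × 160 = 120.6 → 121
B = 81 + 0.61 × (74 − 81) = 81 + 0.61 × -7 = 76.73 → 77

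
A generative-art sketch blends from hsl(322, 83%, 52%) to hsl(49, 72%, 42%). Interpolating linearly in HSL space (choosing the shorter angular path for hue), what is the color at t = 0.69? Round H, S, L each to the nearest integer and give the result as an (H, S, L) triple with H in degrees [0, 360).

(22, 75, 45)

Hue: 49 − 322 = -273°, but |-273| > 180 so the shorter arc goes the other way: Δh = -273 + 360 = 87°.
H = 322 + 0.69 × (87) = 382.03 → 382 → 382 mod 360 = 22°
S = 83 + 0.69 × (72 − 83) = 75.41 → 75%
L = 52 + 0.69 × (42 − 52) = 45.1 → 45%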